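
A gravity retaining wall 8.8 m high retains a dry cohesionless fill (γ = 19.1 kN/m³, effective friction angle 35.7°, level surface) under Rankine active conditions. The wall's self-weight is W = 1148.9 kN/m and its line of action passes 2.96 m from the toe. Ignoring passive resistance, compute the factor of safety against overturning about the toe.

5.96

K_a = tan²(45° − 35.7°/2) = 0.2630.
P_a = ½K_aγH² = 0.5×0.2630×19.1×8.8² = 194.5 kN/m, acting at H/3 = 2.933 m above the base.
Overturning moment M_o = P_a × H/3 = 194.5 × 2.933 = 570.5.
Resisting moment M_r = W × 2.96 = 1148.9 × 2.96 = 3401.
FS_overturning = M_r/M_o = 3401/570.5 = 5.961.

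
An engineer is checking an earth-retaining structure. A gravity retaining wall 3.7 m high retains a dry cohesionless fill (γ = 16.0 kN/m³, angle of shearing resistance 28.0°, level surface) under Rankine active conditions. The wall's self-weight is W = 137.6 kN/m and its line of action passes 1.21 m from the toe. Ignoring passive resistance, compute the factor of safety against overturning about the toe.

3.41

K_a = tan²(45° − 28.0°/2) = 0.3610.
P_a = ½K_aγH² = 0.5×0.3610×16.0×3.7² = 39.54 kN/m, acting at H/3 = 1.233 m above the base.
Overturning moment M_o = P_a × H/3 = 39.54 × 1.233 = 48.77.
Resisting moment M_r = W × 1.21 = 137.6 × 1.21 = 166.5.
FS_overturning = M_r/M_o = 166.5/48.77 = 3.414.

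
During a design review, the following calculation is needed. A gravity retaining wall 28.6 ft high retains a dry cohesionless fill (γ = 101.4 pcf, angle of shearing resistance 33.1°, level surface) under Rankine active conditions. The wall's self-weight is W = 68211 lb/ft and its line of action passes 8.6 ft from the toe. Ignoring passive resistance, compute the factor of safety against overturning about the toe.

K_a = tan²(45° − 33.1°/2) = 0.2936.
P_a = ½K_aγH² = 0.5×0.2936×101.4×28.6² = 12170 lb/ft, acting at H/3 = 9.533 ft above the base.
Overturning moment M_o = P_a × H/3 = 12170 × 9.533 = 116100.
Resisting moment M_r = W × 8.6 = 68211 × 8.6 = 586600.
FS_overturning = M_r/M_o = 586600/116100 = 5.054.

5.05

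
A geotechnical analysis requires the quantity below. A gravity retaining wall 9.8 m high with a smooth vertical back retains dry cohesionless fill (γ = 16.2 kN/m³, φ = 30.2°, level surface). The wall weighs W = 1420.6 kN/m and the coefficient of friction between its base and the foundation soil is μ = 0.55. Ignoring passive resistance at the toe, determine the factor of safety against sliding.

3.04

K_a = tan²(45° − 30.2°/2) = 0.3307.
P_a = ½K_aγH² = 0.5×0.3307×16.2×9.8² = 257.2 kN/m, acting at H/3 = 3.267 m above the base.
FS_sliding = μW / P_a = 0.55×1420.6 / 257.2 = 3.038.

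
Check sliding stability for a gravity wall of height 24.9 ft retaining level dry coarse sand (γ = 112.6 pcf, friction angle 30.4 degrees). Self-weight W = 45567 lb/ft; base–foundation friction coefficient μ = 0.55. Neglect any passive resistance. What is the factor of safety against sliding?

2.19

K_a = tan²(45° − 30.4°/2) = 0.3280.
P_a = ½K_aγH² = 0.5×0.3280×112.6×24.9² = 11450 lb/ft, acting at H/3 = 8.300 ft above the base.
FS_sliding = μW / P_a = 0.55×45567 / 11450 = 2.189.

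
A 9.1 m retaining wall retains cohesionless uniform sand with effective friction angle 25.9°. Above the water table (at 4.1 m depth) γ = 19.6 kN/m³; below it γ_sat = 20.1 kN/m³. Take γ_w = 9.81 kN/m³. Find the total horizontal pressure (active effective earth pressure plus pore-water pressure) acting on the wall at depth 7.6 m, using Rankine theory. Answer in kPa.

K_a = (1 − sin φ)/(1 + sin φ) = 0.3920.
γ' = 20.1 − 9.81 = 10.29 kN/m³.
Effective vertical stress at 7.6 m: σ'_v = 19.6×4.1 + 10.29×3.50 = 116.4 kPa.
σ'_h = K_a σ'_v = 0.3920 × 116.4 = 45.62 kPa; u = γ_w × 3.50 = 34.34 kPa.
Total σ_h = 45.62 + 34.34 = 79.95 kPa.

80.0 kPa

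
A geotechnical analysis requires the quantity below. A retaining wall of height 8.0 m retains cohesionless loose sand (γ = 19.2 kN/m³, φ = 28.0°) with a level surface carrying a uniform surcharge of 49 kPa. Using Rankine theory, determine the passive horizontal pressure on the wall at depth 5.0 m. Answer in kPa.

K_p = (1 + sin φ)/(1 − sin φ) = 2.770.
σ_v = γz + q = 19.2 × 5.0 + 49 = 145.0 kPa.
σ_h = K_p σ_v = 2.770 × 145.0 = 401.6 kPa.

402 kPa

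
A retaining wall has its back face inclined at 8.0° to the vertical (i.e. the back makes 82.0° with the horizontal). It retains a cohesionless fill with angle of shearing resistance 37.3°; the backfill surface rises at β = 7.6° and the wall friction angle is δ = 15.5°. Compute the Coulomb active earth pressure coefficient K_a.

K_a = sin²(α+φ) / [sin²α · sin(α−δ) · (1 + √{sin(φ+δ)sin(φ−β) / (sin(α−δ)sin(α+β))})²].
With α = 82.0°, φ = 37.3°, δ = 15.5°, β = 7.6°: K_a = 0.3084.

0.308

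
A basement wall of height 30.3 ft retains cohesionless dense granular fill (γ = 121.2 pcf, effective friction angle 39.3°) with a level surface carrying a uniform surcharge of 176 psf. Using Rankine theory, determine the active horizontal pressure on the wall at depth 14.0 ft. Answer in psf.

K_a = (1 − sin φ)/(1 + sin φ) = 0.2245.
σ_v = γz + q = 121.2 × 14.0 + 176 = 1873 psf.
σ_h = K_a σ_v = 0.2245 × 1873 = 420.4 psf.

420 psf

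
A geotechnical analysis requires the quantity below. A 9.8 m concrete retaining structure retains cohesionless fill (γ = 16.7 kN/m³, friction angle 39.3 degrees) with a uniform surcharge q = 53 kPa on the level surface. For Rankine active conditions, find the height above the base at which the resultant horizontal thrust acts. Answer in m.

3.91 m

K_a = 0.2245.
Triangular part P₁ = ½K_aγH² = 180.0 at H/3 = 3.267 m; rectangular part P₂ = K_a q H = 116.6 at H/2 = 4.900 m.
ȳ = (P₁·3.267 + P₂·4.900)/(P₁+P₂) = 3.909 m.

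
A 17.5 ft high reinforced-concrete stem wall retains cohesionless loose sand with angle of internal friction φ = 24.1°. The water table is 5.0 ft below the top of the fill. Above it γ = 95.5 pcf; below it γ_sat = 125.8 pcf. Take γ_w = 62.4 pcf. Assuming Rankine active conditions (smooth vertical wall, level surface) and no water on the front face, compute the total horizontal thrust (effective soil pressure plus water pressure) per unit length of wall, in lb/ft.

9970 lb/ft

K_a = tan²(45° − φ/2) = 0.4201.
γ' = 125.8 − 62.4 = 63.40 pcf. Depth below WT = 12.5 ft.
σ'_h at WT = K_a γ d_w = 200.6 psf; at base = 200.6 + K_a γ' × 12.5 = 533.6 psf.
P₁ (0–5.0 ft) = ½×200.6×5.0 = 501.5. P₂ (5.0–17.5 ft) = ½(200.6+533.6)×12.5 = 4589.
P_w = ½ γ_w h₂² = 0.5×62.4×12.5² = 4875. Total = 501.5+4589+4875 = 9965 lb/ft.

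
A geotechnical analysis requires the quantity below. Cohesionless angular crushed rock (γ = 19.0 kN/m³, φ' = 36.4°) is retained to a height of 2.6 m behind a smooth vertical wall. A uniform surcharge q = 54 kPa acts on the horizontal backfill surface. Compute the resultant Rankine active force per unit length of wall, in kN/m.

K_a = tan²(45° − φ/2) = 0.2552.
Soil triangle: ½ K_a γ H² = 0.5×0.2552×19.0×2.6² = 16.39 kN/m.
Surcharge rectangle: K_a q H = 0.2552×54×2.6 = 35.82 kN/m.
Total = 16.39 + 35.82 = 52.21 kN/m.

52.2 kN/m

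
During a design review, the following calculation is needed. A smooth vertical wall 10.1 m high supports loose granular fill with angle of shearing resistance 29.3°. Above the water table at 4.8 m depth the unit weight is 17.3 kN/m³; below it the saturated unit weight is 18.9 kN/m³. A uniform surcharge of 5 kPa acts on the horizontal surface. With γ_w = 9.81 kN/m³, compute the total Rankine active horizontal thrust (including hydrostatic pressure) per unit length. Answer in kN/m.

K_a = tan²(45° − φ/2) = 0.3428.
γ' = 18.9 − 9.81 = 9.090 kN/m³. h₂ = H − d_w = 5.3 m.
σ'_h: at surface K_a·q = 1.714; at WT K_a(q+γd_w) = 30.18; at base K_a(q+γd_w+γ'h₂) = 46.70 kPa.
P₁ = ½(1.714+30.18)×4.8 = 76.55; P₂ = ½(30.18+46.70)×5.3 = 203.7; P_w = ½γ_w h₂² = 137.8.
Total = 76.55+203.7+137.8 = 418.1 kN/m.

418 kN/m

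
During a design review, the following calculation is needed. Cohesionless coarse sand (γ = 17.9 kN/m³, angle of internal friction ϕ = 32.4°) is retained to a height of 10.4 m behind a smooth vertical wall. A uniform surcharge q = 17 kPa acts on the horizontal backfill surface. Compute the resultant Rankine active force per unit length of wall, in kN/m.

K_a = tan²(45° − φ/2) = 0.3022.
Soil triangle: ½ K_a γ H² = 0.5×0.3022×17.9×10.4² = 292.6 kN/m.
Surcharge rectangle: K_a q H = 0.3022×17×10.4 = 53.43 kN/m.
Total = 292.6 + 53.43 = 346.0 kN/m.

346 kN/m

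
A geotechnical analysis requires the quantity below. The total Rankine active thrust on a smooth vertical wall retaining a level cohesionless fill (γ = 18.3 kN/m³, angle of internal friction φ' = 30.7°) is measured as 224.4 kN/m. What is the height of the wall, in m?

K_a = 0.3240. P_a = ½ K_a γ H² ⇒ H = √(2P_a/(K_a γ)).
H = √(2×224.4/(0.3240×18.3)) = 8.700 m.

8.70 m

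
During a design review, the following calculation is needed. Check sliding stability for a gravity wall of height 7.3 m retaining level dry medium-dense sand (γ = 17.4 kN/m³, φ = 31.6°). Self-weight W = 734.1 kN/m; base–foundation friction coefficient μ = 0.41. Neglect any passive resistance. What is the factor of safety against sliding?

K_a = tan²(45° − 31.6°/2) = 0.3123.
P_a = ½K_aγH² = 0.5×0.3123×17.4×7.3² = 144.8 kN/m, acting at H/3 = 2.433 m above the base.
FS_sliding = μW / P_a = 0.41×734.1 / 144.8 = 2.078.

2.08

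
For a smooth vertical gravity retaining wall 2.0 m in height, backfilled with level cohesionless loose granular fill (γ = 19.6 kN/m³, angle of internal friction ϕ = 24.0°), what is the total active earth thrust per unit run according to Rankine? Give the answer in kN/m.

K_a = tan²(45° − φ/2) = 0.4217.
P_a = ½ K_a γ H² = 0.5 × 0.4217 × 19.6 × 2.0² = 16.53 kN/m.

16.5 kN/m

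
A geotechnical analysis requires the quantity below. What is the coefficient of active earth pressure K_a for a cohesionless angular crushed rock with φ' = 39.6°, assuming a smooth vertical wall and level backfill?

K_a = (1 − sin φ)/(1 + sin φ) = (1 − sin 39.6°)/(1 + sin 39.6°) = 0.2214.

0.221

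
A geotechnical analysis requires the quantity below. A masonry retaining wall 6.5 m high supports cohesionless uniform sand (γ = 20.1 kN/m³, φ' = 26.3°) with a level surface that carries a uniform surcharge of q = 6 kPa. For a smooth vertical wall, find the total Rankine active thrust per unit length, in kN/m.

179 kN/m

K_a = tan²(45° − φ/2) = 0.3859.
Soil triangle: ½ K_a γ H² = 0.5×0.3859×20.1×6.5² = 163.9 kN/m.
Surcharge rectangle: K_a q H = 0.3859×6×6.5 = 15.05 kN/m.
Total = 163.9 + 15.05 = 178.9 kN/m.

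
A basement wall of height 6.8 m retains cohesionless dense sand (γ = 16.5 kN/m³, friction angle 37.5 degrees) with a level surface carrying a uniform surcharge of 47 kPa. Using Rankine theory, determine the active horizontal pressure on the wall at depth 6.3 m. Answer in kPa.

K_a = (1 − sin φ)/(1 + sin φ) = 0.2432.
σ_v = γz + q = 16.5 × 6.3 + 47 = 150.9 kPa.
σ_h = K_a σ_v = 0.2432 × 150.9 = 36.71 kPa.

36.7 kPa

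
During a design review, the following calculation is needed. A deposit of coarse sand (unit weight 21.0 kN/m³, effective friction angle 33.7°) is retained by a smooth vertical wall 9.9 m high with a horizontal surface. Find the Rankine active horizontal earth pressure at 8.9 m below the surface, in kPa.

K_a = (1 − sin φ)/(1 + sin φ) = 0.2863.
σ_h = K_a γ z = 0.2863 × 21.0 × 8.9 = 53.51 kPa.

53.5 kPa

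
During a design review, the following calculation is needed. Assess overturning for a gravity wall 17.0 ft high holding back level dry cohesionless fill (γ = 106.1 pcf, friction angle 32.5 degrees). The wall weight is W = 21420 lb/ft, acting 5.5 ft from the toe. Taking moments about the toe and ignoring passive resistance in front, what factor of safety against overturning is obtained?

4.51

K_a = tan²(45° − 32.5°/2) = 0.3010.
P_a = ½K_aγH² = 0.5×0.3010×106.1×17.0² = 4614 lb/ft, acting at H/3 = 5.667 ft above the base.
Overturning moment M_o = P_a × H/3 = 4614 × 5.667 = 26150.
Resisting moment M_r = W × 5.5 = 21420 × 5.5 = 117800.
FS_overturning = M_r/M_o = 117800/26150 = 4.505.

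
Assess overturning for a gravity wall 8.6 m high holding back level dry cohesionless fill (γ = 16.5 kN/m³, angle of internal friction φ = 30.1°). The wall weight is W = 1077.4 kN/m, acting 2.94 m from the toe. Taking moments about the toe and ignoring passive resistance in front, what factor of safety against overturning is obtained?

5.45

K_a = tan²(45° − 30.1°/2) = 0.3320.
P_a = ½K_aγH² = 0.5×0.3320×16.5×8.6² = 202.6 kN/m, acting at H/3 = 2.867 m above the base.
Overturning moment M_o = P_a × H/3 = 202.6 × 2.867 = 580.7.
Resisting moment M_r = W × 2.94 = 1077.4 × 2.94 = 3168.
FS_overturning = M_r/M_o = 3168/580.7 = 5.455.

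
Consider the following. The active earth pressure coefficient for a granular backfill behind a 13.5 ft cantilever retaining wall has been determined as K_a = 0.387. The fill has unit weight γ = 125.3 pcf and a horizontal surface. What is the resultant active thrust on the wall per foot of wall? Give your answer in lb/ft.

P = ½ K_a γ H² = 0.5 × 0.387 × 125.3 × 13.5² = 4419 lb/ft.

4420 lb/ft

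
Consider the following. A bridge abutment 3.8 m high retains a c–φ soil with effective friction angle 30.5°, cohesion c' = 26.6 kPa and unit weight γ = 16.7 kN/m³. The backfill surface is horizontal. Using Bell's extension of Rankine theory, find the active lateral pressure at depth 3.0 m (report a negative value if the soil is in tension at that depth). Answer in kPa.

K_a = (1 − sin φ)/(1 + sin φ) = 0.3267.
σ_a = K_a γ z − 2c√K_a = 0.3267×16.7×3.0 − 2×26.6×0.5715 = -14.04 kPa.

-14.0 kPa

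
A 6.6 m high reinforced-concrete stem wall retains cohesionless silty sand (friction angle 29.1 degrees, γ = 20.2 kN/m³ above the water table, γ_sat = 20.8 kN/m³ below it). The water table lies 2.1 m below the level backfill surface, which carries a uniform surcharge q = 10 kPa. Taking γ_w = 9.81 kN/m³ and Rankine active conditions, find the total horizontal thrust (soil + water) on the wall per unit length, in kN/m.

K_a = tan²(45° − φ/2) = 0.3456.
γ' = 20.8 − 9.81 = 10.99 kN/m³. h₂ = H − d_w = 4.5 m.
σ'_h: at surface K_a·q = 3.456; at WT K_a(q+γd_w) = 18.12; at base K_a(q+γd_w+γ'h₂) = 35.21 kPa.
P₁ = ½(3.456+18.12)×2.1 = 22.65; P₂ = ½(18.12+35.21)×4.5 = 120.0; P_w = ½γ_w h₂² = 99.33.
Total = 22.65+120.0+99.33 = 242.0 kN/m.

242 kN/m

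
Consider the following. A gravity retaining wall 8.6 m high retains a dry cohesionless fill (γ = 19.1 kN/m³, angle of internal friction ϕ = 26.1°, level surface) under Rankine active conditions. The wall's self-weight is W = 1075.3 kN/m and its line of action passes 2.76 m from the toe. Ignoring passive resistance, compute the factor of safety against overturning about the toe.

K_a = tan²(45° − 26.1°/2) = 0.3889.
P_a = ½K_aγH² = 0.5×0.3889×19.1×8.6² = 274.7 kN/m, acting at H/3 = 2.867 m above the base.
Overturning moment M_o = P_a × H/3 = 274.7 × 2.867 = 787.5.
Resisting moment M_r = W × 2.76 = 1075.3 × 2.76 = 2968.
FS_overturning = M_r/M_o = 2968/787.5 = 3.769.

3.77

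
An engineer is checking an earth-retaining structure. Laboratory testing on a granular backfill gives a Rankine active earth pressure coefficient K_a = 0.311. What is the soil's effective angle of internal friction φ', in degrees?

K_a = tan²(45° − φ/2) ⇒ 45° − φ/2 = arctan(√0.311) = 29.15°.
φ = 2(45° − 29.15°) = 31.71°.

31.7°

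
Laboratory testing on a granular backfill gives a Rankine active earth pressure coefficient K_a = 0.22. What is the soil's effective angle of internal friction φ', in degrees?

K_a = tan²(45° − φ/2) ⇒ 45° − φ/2 = arctan(√0.22) = 25.13°.
φ = 2(45° − 25.13°) = 39.74°.

39.7°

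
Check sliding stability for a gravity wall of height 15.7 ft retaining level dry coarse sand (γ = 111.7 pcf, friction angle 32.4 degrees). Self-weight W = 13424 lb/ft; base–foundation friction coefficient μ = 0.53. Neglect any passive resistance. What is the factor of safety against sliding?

K_a = tan²(45° − 32.4°/2) = 0.3022.
P_a = ½K_aγH² = 0.5×0.3022×111.7×15.7² = 4161 lb/ft, acting at H/3 = 5.233 ft above the base.
FS_sliding = μW / P_a = 0.53×13424 / 4161 = 1.710.

1.71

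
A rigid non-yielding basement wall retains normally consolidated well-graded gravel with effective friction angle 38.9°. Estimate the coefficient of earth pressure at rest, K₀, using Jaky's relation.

K₀ = 1 − sin φ' = 1 − sin 38.9° = 0.3720.

0.372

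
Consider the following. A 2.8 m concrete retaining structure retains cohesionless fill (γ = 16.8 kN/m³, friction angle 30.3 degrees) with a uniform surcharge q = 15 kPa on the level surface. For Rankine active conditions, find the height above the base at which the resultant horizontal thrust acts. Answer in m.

K_a = 0.3293.
Triangular part P₁ = ½K_aγH² = 21.69 at H/3 = 0.9333 m; rectangular part P₂ = K_a q H = 13.83 at H/2 = 1.400 m.
ȳ = (P₁·0.9333 + P₂·1.400)/(P₁+P₂) = 1.115 m.

1.12 m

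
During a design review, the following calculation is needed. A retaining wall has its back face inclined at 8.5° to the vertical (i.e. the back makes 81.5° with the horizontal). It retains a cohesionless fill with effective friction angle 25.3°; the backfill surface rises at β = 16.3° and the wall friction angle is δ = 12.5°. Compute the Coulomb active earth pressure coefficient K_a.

0.574

K_a = sin²(α+φ) / [sin²α · sin(α−δ) · (1 + √{sin(φ+δ)sin(φ−β) / (sin(α−δ)sin(α+β))})²].
With α = 81.5°, φ = 25.3°, δ = 12.5°, β = 16.3°: K_a = 0.5743.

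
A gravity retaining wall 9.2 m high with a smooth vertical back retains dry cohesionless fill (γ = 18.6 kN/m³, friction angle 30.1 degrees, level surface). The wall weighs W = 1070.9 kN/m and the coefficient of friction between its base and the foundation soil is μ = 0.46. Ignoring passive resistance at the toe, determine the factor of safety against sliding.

1.89

K_a = tan²(45° − 30.1°/2) = 0.3320.
P_a = ½K_aγH² = 0.5×0.3320×18.6×9.2² = 261.3 kN/m, acting at H/3 = 3.067 m above the base.
FS_sliding = μW / P_a = 0.46×1070.9 / 261.3 = 1.885.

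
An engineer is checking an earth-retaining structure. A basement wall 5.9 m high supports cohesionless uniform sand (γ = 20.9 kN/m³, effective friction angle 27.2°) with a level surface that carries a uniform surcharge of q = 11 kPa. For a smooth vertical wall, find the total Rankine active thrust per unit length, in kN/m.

K_a = tan²(45° − φ/2) = 0.3726.
Soil triangle: ½ K_a γ H² = 0.5×0.3726×20.9×5.9² = 135.5 kN/m.
Surcharge rectangle: K_a q H = 0.3726×11×5.9 = 24.18 kN/m.
Total = 135.5 + 24.18 = 159.7 kN/m.

160 kN/m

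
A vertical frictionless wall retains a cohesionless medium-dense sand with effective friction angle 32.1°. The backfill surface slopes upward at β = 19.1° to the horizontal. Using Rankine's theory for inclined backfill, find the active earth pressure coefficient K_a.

0.365

K_a = cos β · (cos β − √(cos²β − cos²φ)) / (cos β + √(cos²β − cos²φ)).
cos β = 0.9449, cos φ = 0.8471, √(cos²β − cos²φ) = 0.4187.
K_a = 0.9449 × (0.9449 − 0.4187)/(0.9449 + 0.4187) = 0.3647.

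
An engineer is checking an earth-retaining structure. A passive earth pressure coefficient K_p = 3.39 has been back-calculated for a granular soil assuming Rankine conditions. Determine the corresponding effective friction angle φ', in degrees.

33.0°

K_p = (1+sin φ)/(1−sin φ) ⇒ sin φ = (K_p − 1)/(K_p + 1) = 0.5444.
φ = arcsin(0.5444) = 32.98°.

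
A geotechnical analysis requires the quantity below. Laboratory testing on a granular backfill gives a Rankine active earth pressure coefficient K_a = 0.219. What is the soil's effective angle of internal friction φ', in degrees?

39.8°

K_a = tan²(45° − φ/2) ⇒ 45° − φ/2 = arctan(√0.219) = 25.08°.
φ = 2(45° − 25.08°) = 39.84°.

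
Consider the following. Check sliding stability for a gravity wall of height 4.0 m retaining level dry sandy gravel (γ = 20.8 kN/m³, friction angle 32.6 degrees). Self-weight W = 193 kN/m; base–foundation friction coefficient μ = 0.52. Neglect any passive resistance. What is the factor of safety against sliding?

K_a = tan²(45° − 32.6°/2) = 0.2997.
P_a = ½K_aγH² = 0.5×0.2997×20.8×4.0² = 49.88 kN/m, acting at H/3 = 1.333 m above the base.
FS_sliding = μW / P_a = 0.52×193 / 49.88 = 2.012.

2.01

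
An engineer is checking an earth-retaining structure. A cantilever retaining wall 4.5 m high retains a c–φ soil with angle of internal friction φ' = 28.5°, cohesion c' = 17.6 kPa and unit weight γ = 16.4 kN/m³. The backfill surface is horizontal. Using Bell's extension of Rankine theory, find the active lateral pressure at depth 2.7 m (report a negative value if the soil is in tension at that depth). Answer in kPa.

-5.27 kPa

K_a = (1 − sin φ)/(1 + sin φ) = 0.3540.
σ_a = K_a γ z − 2c√K_a = 0.3540×16.4×2.7 − 2×17.6×0.5949 = -5.269 kPa.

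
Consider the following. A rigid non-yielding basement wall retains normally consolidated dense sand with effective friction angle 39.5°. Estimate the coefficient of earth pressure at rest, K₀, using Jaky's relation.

K₀ = 1 − sin φ' = 1 − sin 39.5° = 0.3639.

0.364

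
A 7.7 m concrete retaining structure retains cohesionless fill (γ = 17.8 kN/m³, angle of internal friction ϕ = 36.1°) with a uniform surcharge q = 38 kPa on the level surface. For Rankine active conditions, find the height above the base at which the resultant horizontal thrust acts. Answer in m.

K_a = 0.2585.
Triangular part P₁ = ½K_aγH² = 136.4 at H/3 = 2.567 m; rectangular part P₂ = K_a q H = 75.64 at H/2 = 3.850 m.
ȳ = (P₁·2.567 + P₂·3.850)/(P₁+P₂) = 3.024 m.

3.02 m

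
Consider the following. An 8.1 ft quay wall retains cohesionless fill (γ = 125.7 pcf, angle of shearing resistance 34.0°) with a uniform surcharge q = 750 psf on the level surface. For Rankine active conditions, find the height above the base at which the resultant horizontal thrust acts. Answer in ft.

K_a = 0.2827.
Triangular part P₁ = ½K_aγH² = 1166 at H/3 = 2.700 ft; rectangular part P₂ = K_a q H = 1717 at H/2 = 4.050 ft.
ȳ = (P₁·2.700 + P₂·4.050)/(P₁+P₂) = 3.504 ft.

3.50 ft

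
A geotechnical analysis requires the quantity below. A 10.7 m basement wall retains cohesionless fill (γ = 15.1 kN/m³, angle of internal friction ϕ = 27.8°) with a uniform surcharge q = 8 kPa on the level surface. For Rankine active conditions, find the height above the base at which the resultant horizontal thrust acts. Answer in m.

3.73 m

K_a = 0.3639.
Triangular part P₁ = ½K_aγH² = 314.6 at H/3 = 3.567 m; rectangular part P₂ = K_a q H = 31.15 at H/2 = 5.350 m.
ȳ = (P₁·3.567 + P₂·5.350)/(P₁+P₂) = 3.727 m.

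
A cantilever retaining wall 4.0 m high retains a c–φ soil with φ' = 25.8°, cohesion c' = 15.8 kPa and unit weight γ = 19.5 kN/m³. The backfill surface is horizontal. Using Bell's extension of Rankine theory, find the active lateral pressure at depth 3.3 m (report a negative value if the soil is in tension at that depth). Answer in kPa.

K_a = (1 − sin φ)/(1 + sin φ) = 0.3935.
σ_a = K_a γ z − 2c√K_a = 0.3935×19.5×3.3 − 2×15.8×0.6273 = 5.499 kPa.

5.50 kPa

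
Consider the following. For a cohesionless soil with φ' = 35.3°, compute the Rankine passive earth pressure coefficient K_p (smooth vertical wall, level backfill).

K_p = (1 + sin φ)/(1 − sin φ) = tan²(45° + 35.3°/2) = 3.738.

3.74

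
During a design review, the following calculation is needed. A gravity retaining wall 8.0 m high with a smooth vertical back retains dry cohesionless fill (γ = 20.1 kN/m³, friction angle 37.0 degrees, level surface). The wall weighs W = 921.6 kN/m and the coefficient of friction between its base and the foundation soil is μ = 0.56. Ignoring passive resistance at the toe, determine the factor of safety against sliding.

3.23

K_a = tan²(45° − 37.0°/2) = 0.2486.
P_a = ½K_aγH² = 0.5×0.2486×20.1×8.0² = 159.9 kN/m, acting at H/3 = 2.667 m above the base.
FS_sliding = μW / P_a = 0.56×921.6 / 159.9 = 3.228.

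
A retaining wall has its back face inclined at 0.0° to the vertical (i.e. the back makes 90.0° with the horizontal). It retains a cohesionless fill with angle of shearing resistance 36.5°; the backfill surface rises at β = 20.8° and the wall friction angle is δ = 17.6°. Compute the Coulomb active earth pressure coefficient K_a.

K_a = sin²(α+φ) / [sin²α · sin(α−δ) · (1 + √{sin(φ+δ)sin(φ−β) / (sin(α−δ)sin(α+β))})²].
With α = 90.0°, φ = 36.5°, δ = 17.6°, β = 20.8°: K_a = 0.3029.

0.303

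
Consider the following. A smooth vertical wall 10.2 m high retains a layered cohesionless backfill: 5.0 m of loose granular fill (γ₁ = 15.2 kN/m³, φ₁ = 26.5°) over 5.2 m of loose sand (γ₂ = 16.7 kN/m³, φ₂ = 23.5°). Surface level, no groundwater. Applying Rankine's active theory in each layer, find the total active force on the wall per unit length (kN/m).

K_a1 = tan²(45°−26.5°/2) = 0.3829; K_a2 = tan²(45°−23.5°/2) = 0.4298.
Layer 1: σ at base = K_a1 γ₁ h₁ = 29.10 kPa; P₁ = ½×29.10×5.0 = 72.76.
Layer 2: σ_v at top = γ₁h₁ = 76.00; σ_h top = K_a2×76.00 = 32.67; σ_h base = K_a2×(76.00+16.7×5.2) = 70.00.
P₂ = ½(32.67+70.00)×5.2 = 266.9. Total P_a = 72.76+266.9 = 339.7 kN/m.

340 kN/m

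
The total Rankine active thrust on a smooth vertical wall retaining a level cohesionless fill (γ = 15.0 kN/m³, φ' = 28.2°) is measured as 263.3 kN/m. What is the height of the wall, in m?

9.90 m

K_a = 0.3582. P_a = ½ K_a γ H² ⇒ H = √(2P_a/(K_a γ)).
H = √(2×263.3/(0.3582×15.0)) = 9.900 m.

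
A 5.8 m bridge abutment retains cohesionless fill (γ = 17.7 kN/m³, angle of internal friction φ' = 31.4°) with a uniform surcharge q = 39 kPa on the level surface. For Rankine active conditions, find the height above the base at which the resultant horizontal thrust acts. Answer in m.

2.35 m

K_a = 0.3149.
Triangular part P₁ = ½K_aγH² = 93.75 at H/3 = 1.933 m; rectangular part P₂ = K_a q H = 71.23 at H/2 = 2.900 m.
ȳ = (P₁·1.933 + P₂·2.900)/(P₁+P₂) = 2.351 m.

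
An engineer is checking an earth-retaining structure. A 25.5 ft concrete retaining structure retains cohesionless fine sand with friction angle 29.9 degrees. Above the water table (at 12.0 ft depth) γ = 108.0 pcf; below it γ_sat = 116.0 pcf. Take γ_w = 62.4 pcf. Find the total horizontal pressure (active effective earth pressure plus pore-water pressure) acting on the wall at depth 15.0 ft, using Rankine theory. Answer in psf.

675 psf

K_a = (1 − sin φ)/(1 + sin φ) = 0.3347.
γ' = 116.0 − 62.4 = 53.60 pcf.
Effective vertical stress at 15.0 ft: σ'_v = 108.0×12.0 + 53.60×3.00 = 1457 psf.
σ'_h = K_a σ'_v = 0.3347 × 1457 = 487.6 psf; u = γ_w × 3.00 = 187.2 psf.
Total σ_h = 487.6 + 187.2 = 674.8 psf.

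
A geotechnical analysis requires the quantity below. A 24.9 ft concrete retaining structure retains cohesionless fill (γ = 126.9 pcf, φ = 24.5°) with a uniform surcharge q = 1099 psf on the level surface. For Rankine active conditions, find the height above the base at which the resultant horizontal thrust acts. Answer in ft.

10.0 ft

K_a = 0.4137.
Triangular part P₁ = ½K_aγH² = 16280 at H/3 = 8.300 ft; rectangular part P₂ = K_a q H = 11320 at H/2 = 12.45 ft.
ȳ = (P₁·8.300 + P₂·12.45)/(P₁+P₂) = 10.00 ft.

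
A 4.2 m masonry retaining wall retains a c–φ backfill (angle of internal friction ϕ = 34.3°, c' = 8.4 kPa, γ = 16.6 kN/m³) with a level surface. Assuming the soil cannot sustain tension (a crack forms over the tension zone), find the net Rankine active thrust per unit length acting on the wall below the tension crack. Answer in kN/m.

12.1 kN/m

K_a = 0.2792; √K_a = 0.5284.
Tension-crack depth z_c = 2c/(γ√K_a) = 2×8.4/(16.6×0.5284) = 1.915 m.
σ_a at base = K_a γ H − 2c√K_a = 0.2792×16.6×4.2 − 2×8.4×0.5284 = 10.59 kPa.
P_a = ½ × 10.59 × (H − z_c) = 0.5×10.59×2.285 = 12.09 kN/m.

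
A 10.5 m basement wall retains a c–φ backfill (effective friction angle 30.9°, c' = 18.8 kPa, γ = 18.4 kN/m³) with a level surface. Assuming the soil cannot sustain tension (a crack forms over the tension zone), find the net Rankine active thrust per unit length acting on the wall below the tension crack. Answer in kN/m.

141 kN/m

K_a = 0.3214; √K_a = 0.5669.
Tension-crack depth z_c = 2c/(γ√K_a) = 2×18.8/(18.4×0.5669) = 3.604 m.
σ_a at base = K_a γ H − 2c√K_a = 0.3214×18.4×10.5 − 2×18.8×0.5669 = 40.78 kPa.
P_a = ½ × 40.78 × (H − z_c) = 0.5×40.78×6.896 = 140.6 kN/m.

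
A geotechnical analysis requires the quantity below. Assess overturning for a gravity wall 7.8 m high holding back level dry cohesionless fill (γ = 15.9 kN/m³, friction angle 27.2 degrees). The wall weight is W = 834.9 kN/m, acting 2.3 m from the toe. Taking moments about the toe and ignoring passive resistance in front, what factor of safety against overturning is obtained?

K_a = tan²(45° − 27.2°/2) = 0.3726.
P_a = ½K_aγH² = 0.5×0.3726×15.9×7.8² = 180.2 kN/m, acting at H/3 = 2.600 m above the base.
Overturning moment M_o = P_a × H/3 = 180.2 × 2.600 = 468.6.
Resisting moment M_r = W × 2.3 = 834.9 × 2.3 = 1920.
FS_overturning = M_r/M_o = 1920/468.6 = 4.098.

4.10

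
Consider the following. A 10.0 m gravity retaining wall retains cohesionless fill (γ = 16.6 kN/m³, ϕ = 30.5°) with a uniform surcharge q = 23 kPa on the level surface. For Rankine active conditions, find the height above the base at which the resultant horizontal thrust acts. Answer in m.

3.69 m

K_a = 0.3267.
Triangular part P₁ = ½K_aγH² = 271.1 at H/3 = 3.333 m; rectangular part P₂ = K_a q H = 75.13 at H/2 = 5.000 m.
ȳ = (P₁·3.333 + P₂·5.000)/(P₁+P₂) = 3.695 m.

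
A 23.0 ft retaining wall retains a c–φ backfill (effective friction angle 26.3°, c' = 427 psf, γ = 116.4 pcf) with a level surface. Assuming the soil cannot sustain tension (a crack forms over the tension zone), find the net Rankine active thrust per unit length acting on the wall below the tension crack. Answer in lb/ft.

2810 lb/ft

K_a = 0.3859; √K_a = 0.6212.
Tension-crack depth z_c = 2c/(γ√K_a) = 2×427/(116.4×0.6212) = 11.81 ft.
σ_a at base = K_a γ H − 2c√K_a = 0.3859×116.4×23.0 − 2×427×0.6212 = 502.7 psf.
P_a = ½ × 502.7 × (H − z_c) = 0.5×502.7×11.19 = 2813 lb/ft.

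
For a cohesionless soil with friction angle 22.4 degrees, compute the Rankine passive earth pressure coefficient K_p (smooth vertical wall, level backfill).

K_p = (1 + sin φ)/(1 − sin φ) = tan²(45° + 22.4°/2) = 2.231.

2.23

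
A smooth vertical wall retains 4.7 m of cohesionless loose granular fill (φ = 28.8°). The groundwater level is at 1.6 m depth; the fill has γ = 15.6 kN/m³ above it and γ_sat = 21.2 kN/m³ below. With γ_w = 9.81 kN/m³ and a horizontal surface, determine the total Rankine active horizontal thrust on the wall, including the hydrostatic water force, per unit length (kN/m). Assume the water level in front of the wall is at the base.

100 kN/m

K_a = tan²(45° − φ/2) = 0.3498.
γ' = 21.2 − 9.81 = 11.39 kN/m³. Depth below WT = 3.1 m.
σ'_h at WT = K_a γ d_w = 8.730 kPa; at base = 8.730 + K_a γ' × 3.1 = 21.08 kPa.
P₁ (0–1.6 m) = ½×8.730×1.6 = 6.984. P₂ (1.6–4.7 m) = ½(8.730+21.08)×3.1 = 46.20.
P_w = ½ γ_w h₂² = 0.5×9.81×3.1² = 47.14. Total = 6.984+46.20+47.14 = 100.3 kN/m.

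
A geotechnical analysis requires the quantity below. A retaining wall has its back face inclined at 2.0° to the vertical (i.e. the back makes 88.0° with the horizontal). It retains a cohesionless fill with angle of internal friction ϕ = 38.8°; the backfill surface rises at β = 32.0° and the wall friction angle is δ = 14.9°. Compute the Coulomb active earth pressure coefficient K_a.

K_a = sin²(α+φ) / [sin²α · sin(α−δ) · (1 + √{sin(φ+δ)sin(φ−β) / (sin(α−δ)sin(α+β))})²].
With α = 88.0°, φ = 38.8°, δ = 14.9°, β = 32.0°: K_a = 0.3740.

0.374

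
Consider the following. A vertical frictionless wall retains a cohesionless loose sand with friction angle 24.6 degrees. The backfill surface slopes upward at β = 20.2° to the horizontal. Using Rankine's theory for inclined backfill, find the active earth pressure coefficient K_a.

K_a = cos β · (cos β − √(cos²β − cos²φ)) / (cos β + √(cos²β − cos²φ)).
cos β = 0.9385, cos φ = 0.9092, √(cos²β − cos²φ) = 0.2325.
K_a = 0.9385 × (0.9385 − 0.2325)/(0.9385 + 0.2325) = 0.5658.

0.566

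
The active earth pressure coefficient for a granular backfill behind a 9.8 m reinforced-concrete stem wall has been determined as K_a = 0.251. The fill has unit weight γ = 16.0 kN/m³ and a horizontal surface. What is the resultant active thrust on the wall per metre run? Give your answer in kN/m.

P = ½ K_a γ H² = 0.5 × 0.251 × 16.0 × 9.8² = 192.8 kN/m.

193 kN/m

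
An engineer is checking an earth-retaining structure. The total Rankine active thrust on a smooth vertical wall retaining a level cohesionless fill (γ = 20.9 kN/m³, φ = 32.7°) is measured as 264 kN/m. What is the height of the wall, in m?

K_a = 0.2985. P_a = ½ K_a γ H² ⇒ H = √(2P_a/(K_a γ)).
H = √(2×264/(0.2985×20.9)) = 9.200 m.

9.20 m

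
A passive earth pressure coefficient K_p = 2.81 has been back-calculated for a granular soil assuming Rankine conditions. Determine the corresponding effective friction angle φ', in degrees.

K_p = (1+sin φ)/(1−sin φ) ⇒ sin φ = (K_p − 1)/(K_p + 1) = 0.4751.
φ = arcsin(0.4751) = 28.36°.

28.4°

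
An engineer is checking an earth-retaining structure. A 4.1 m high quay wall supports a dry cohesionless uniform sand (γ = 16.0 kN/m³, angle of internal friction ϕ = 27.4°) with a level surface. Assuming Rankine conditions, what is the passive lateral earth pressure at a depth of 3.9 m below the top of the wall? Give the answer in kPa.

K_p = (1 + sin φ)/(1 − sin φ) = 2.705.
σ_h = K_p γ z = 2.705 × 16.0 × 3.9 = 168.8 kPa.

169 kPa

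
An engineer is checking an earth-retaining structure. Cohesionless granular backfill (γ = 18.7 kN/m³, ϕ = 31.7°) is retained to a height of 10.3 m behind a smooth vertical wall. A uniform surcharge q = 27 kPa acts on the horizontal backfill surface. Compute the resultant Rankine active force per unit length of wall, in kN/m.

395 kN/m

K_a = tan²(45° − φ/2) = 0.3111.
Soil triangle: ½ K_a γ H² = 0.5×0.3111×18.7×10.3² = 308.6 kN/m.
Surcharge rectangle: K_a q H = 0.3111×27×10.3 = 86.51 kN/m.
Total = 308.6 + 86.51 = 395.1 kN/m.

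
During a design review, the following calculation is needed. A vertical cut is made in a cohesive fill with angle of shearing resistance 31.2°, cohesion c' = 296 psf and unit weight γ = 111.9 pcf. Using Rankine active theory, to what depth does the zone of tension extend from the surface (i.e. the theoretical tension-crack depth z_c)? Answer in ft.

9.39 ft

K_a = tan²(45° − 31.2°/2) = 0.3175; √K_a = 0.5635.
The active pressure is zero where K_a γ z = 2c√K_a, so z_c = 2c/(γ√K_a) = 2×296/(111.9×0.5635) = 9.389 ft.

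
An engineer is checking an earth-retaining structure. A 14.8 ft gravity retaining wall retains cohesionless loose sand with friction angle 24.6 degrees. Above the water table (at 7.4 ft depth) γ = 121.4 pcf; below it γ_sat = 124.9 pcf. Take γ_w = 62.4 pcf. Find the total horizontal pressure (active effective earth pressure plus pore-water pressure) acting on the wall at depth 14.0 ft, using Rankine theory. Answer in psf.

K_a = (1 − sin φ)/(1 + sin φ) = 0.4121.
γ' = 124.9 − 62.4 = 62.50 pcf.
Effective vertical stress at 14.0 ft: σ'_v = 121.4×7.4 + 62.50×6.60 = 1311 psf.
σ'_h = K_a σ'_v = 0.4121 × 1311 = 540.3 psf; u = γ_w × 6.60 = 411.8 psf.
Total σ_h = 540.3 + 411.8 = 952.1 psf.

952 psf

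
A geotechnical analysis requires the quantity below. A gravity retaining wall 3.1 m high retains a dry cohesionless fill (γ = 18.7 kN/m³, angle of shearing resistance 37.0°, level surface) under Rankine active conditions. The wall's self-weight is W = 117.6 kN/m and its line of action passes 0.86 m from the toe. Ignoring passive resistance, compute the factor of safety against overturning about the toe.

4.38

K_a = tan²(45° − 37.0°/2) = 0.2486.
P_a = ½K_aγH² = 0.5×0.2486×18.7×3.1² = 22.34 kN/m, acting at H/3 = 1.033 m above the base.
Overturning moment M_o = P_a × H/3 = 22.34 × 1.033 = 23.08.
Resisting moment M_r = W × 0.86 = 117.6 × 0.86 = 101.1.
FS_overturning = M_r/M_o = 101.1/23.08 = 4.382.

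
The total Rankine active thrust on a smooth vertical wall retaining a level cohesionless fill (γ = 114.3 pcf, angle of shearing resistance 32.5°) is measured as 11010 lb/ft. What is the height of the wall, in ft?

25.3 ft

K_a = 0.3010. P_a = ½ K_a γ H² ⇒ H = √(2P_a/(K_a γ)).
H = √(2×11010/(0.3010×114.3)) = 25.30 ft.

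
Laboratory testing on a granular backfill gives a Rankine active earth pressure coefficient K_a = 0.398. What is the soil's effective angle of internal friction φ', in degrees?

25.5°

K_a = tan²(45° − φ/2) ⇒ 45° − φ/2 = arctan(√0.398) = 32.25°.
φ = 2(45° − 32.25°) = 25.51°.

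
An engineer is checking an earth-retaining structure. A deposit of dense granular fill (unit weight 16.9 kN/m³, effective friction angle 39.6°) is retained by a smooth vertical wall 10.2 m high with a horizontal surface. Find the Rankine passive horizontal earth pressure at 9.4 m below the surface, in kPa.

717 kPa

K_p = (1 + sin φ)/(1 − sin φ) = 4.516.
σ_h = K_p γ z = 4.516 × 16.9 × 9.4 = 717.4 kPa.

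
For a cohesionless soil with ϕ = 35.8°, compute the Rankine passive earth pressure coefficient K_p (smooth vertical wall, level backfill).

3.82

K_p = (1 + sin φ)/(1 − sin φ) = tan²(45° + 35.8°/2) = 3.819.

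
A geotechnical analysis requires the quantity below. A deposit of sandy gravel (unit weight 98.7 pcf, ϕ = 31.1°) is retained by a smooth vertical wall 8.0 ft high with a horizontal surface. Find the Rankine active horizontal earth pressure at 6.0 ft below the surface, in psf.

189 psf

K_a = (1 − sin φ)/(1 + sin φ) = 0.3188.
σ_h = K_a γ z = 0.3188 × 98.7 × 6.0 = 188.8 psf.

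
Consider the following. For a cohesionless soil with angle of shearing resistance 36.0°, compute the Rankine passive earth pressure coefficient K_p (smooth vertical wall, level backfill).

K_p = (1 + sin φ)/(1 − sin φ) = tan²(45° + 36.0°/2) = 3.852.

3.85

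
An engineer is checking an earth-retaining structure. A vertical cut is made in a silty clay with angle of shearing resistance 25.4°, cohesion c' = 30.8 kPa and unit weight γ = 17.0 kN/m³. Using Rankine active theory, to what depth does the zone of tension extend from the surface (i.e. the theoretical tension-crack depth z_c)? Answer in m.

K_a = tan²(45° − 25.4°/2) = 0.3996; √K_a = 0.6322.
The active pressure is zero where K_a γ z = 2c√K_a, so z_c = 2c/(γ√K_a) = 2×30.8/(17.0×0.6322) = 5.732 m.

5.73 m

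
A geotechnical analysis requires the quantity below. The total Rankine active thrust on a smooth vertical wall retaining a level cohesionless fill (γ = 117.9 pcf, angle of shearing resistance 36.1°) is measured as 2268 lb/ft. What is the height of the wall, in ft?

12.2 ft

K_a = 0.2585. P_a = ½ K_a γ H² ⇒ H = √(2P_a/(K_a γ)).
H = √(2×2268/(0.2585×117.9)) = 12.20 ft.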